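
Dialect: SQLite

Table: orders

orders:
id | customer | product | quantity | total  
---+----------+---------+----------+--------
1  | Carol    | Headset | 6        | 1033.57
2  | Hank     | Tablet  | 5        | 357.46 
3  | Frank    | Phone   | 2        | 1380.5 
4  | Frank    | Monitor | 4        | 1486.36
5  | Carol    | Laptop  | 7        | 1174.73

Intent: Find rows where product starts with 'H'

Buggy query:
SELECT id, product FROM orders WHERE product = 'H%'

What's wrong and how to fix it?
Bug: Wildcards only work with LIKE; '=' treats '%' as a literal character

Fix: Use LIKE for wildcard pattern matching

Corrected query:
SELECT id, product FROM orders WHERE product LIKE 'H%'

Result:
id | product
---+--------
1  | Headset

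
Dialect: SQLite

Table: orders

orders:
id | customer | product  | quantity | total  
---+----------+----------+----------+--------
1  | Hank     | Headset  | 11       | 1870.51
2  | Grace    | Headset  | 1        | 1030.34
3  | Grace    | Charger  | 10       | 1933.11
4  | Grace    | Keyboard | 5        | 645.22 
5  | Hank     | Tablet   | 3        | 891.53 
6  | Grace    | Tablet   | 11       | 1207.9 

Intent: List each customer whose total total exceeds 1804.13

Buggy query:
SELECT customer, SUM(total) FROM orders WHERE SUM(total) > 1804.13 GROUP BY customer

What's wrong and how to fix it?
Bug: Aggregate functions cannot appear in a WHERE clause

Fix: Move the aggregate condition to a HAVING clause

Corrected query:
SELECT customer, SUM(total) FROM orders GROUP BY customer HAVING SUM(total) > 1804.13

Result:
customer | SUM(total)
---------+-----------
Grace    | 4816.57   
Hank     | 2762.04   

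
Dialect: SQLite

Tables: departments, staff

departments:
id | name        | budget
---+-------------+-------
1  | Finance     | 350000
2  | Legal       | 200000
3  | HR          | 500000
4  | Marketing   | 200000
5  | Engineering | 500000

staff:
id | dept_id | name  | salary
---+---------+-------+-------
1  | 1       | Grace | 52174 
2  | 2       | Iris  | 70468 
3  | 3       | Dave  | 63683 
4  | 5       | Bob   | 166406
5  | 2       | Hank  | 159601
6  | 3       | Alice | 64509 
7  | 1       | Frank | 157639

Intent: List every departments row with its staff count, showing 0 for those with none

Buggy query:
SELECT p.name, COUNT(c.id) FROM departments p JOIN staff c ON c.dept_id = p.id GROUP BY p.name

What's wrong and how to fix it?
Bug: INNER JOIN drops departments rows that have no matching staff rows

Fix: Use LEFT JOIN so parents without children still appear (COUNT(c.id) gives 0)

Corrected query:
SELECT p.name, COUNT(c.id) FROM departments p LEFT JOIN staff c ON c.dept_id = p.id GROUP BY p.name

Result:
name        | COUNT(c.id)
------------+------------
Engineering | 1          
Finance     | 2          
HR          | 2          
Legal       | 2          
Marketing   | 0          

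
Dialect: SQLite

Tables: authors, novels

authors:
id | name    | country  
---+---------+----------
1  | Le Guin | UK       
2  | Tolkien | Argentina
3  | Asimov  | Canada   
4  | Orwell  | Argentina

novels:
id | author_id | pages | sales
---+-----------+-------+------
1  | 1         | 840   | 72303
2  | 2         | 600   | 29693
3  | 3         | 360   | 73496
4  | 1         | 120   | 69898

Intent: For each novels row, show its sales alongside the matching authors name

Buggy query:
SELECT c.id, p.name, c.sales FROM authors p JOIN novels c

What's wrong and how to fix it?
Bug: Missing join condition: each novels row is matched to all authors rows instead of just its own

Fix: Add ON c.author_id = p.id to the JOIN

Corrected query:
SELECT c.id, p.name, c.sales FROM authors p JOIN novels c ON c.author_id = p.id

Result:
id | name    | sales
---+---------+------
1  | Le Guin | 72303
2  | Tolkien | 29693
3  | Asimov  | 73496
4  | Le Guin | 69898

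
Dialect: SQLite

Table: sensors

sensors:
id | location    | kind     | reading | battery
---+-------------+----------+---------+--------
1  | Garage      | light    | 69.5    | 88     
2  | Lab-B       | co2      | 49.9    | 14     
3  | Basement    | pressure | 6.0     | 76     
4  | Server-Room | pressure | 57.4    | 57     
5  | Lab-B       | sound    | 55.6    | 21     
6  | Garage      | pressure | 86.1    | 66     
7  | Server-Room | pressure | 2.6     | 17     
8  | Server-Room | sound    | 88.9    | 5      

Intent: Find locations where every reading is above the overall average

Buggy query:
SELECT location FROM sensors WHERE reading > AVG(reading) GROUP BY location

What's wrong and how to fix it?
Bug: AVG() is an aggregate; it can't sit directly in WHERE

Fix: Use a subquery for AVG and a HAVING MIN(...) filter so the condition holds for every row in the group

Corrected query:
SELECT location FROM sensors GROUP BY location HAVING MIN(reading) > (SELECT AVG(reading) FROM sensors)

Result:
location
--------
Garage  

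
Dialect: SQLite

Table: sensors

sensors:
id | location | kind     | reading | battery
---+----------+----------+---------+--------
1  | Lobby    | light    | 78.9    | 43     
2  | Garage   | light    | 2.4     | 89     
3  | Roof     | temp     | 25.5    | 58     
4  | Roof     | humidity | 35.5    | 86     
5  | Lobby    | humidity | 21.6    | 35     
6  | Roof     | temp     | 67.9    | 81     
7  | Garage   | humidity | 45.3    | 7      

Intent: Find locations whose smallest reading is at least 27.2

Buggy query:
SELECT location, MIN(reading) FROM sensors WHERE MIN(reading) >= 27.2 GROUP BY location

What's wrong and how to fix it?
Bug: MIN() in WHERE is a misuse of aggregate

Fix: Replace WHERE with HAVING after the GROUP BY

Corrected query:
SELECT location, MIN(reading) FROM sensors GROUP BY location HAVING MIN(reading) >= 27.2

Result:
(no rows)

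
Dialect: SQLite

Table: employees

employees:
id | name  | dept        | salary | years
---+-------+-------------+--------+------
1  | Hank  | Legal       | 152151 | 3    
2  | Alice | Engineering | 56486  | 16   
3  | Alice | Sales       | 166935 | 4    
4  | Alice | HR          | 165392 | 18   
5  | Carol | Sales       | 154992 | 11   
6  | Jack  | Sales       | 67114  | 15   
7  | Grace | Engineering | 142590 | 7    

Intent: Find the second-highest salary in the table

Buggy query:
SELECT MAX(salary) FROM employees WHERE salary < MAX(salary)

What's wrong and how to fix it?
Bug: MAX(salary) on the right of the comparison is an aggregate-in-WHERE error

Fix: Compute the overall MAX in a subquery, then take MAX of rows below it

Corrected query:
SELECT MAX(salary) FROM employees WHERE salary < (SELECT MAX(salary) FROM employees)

Result:
MAX(salary)
-----------
165392     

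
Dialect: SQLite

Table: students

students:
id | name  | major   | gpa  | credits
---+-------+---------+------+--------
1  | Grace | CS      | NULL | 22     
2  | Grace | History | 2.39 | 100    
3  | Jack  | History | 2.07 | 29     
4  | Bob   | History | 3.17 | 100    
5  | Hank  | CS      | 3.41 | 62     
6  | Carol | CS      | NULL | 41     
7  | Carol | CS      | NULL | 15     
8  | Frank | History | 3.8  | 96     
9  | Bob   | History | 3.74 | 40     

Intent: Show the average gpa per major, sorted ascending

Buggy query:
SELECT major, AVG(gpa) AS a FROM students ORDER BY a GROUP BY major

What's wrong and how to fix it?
Bug: GROUP BY must precede ORDER BY

Fix: Move ORDER BY to the end, after GROUP BY

Corrected query:
SELECT major, AVG(gpa) AS a FROM students GROUP BY major ORDER BY a

Result:
major   | a    
--------+------
History | 3.034
CS      | 3.41 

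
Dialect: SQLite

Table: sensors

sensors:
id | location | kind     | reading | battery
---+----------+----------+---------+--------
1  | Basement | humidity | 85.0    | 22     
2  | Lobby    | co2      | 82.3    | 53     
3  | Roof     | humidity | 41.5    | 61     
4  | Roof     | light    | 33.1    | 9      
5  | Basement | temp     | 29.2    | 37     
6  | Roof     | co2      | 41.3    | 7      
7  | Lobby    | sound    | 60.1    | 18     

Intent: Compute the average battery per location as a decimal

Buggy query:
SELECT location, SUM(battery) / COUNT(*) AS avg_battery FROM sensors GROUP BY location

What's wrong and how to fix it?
Bug: Both operands are integers, so '/' performs integer division and truncates

Fix: Cast one side to REAL so the division keeps the fractional part

Corrected query:
SELECT location, SUM(battery) * 1.0 / COUNT(*) AS avg_battery FROM sensors GROUP BY location

Result:
location | avg_battery
---------+------------
Basement | 29.5       
Lobby    | 35.5       
Roof     | 25.666667  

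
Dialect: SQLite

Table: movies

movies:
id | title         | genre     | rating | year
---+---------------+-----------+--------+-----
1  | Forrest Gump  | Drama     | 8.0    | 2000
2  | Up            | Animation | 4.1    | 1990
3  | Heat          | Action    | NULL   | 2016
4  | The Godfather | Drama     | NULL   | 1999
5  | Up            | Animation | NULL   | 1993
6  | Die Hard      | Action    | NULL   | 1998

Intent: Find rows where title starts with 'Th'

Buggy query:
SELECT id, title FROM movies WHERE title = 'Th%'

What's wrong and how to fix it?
Bug: Wildcards only work with LIKE; '=' treats '%' as a literal character

Fix: Use LIKE for wildcard pattern matching

Corrected query:
SELECT id, title FROM movies WHERE title LIKE 'Th%'

Result:
id | title        
---+--------------
4  | The Godfather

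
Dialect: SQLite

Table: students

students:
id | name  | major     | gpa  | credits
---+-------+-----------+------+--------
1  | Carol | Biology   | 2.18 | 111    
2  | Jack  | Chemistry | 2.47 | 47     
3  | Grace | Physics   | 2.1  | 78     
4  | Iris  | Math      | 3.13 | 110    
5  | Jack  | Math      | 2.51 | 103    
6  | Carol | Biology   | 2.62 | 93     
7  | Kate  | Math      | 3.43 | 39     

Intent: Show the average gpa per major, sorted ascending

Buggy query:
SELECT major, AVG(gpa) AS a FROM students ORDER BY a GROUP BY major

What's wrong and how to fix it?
Bug: ORDER BY appears before GROUP BY; SQL clause order requires GROUP BY first

Fix: Move ORDER BY to the end, after GROUP BY

Corrected query:
SELECT major, AVG(gpa) AS a FROM students GROUP BY major ORDER BY a

Result:
major     | a       
----------+---------
Physics   | 2.1     
Biology   | 2.4     
Chemistry | 2.47    
Math      | 3.023333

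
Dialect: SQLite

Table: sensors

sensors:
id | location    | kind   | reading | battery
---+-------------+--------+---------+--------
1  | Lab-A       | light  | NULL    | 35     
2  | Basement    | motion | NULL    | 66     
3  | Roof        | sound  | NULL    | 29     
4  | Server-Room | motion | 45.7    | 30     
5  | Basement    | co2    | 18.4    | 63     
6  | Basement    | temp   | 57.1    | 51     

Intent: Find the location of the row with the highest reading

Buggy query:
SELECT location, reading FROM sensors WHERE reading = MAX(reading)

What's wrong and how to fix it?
Bug: WHERE is evaluated per row; an aggregate over the whole table isn't defined there

Fix: Wrap MAX in a scalar subquery so WHERE compares against a single value

Corrected query:
SELECT location, reading FROM sensors WHERE reading = (SELECT MAX(reading) FROM sensors)

Result:
location | reading
---------+--------
Basement | 57.1   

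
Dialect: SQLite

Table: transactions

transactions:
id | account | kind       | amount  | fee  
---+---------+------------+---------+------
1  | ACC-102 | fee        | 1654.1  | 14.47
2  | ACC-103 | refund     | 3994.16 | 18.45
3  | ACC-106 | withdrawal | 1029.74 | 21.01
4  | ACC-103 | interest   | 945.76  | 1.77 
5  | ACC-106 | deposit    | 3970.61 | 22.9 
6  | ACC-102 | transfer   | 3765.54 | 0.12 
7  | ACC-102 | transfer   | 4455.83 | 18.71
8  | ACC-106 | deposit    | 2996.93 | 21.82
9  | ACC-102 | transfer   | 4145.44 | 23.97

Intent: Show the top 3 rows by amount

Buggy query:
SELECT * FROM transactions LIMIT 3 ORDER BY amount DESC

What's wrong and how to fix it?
Bug: LIMIT must come after ORDER BY

Fix: Swap the clauses: ORDER BY first, then LIMIT

Corrected query:
SELECT * FROM transactions ORDER BY amount DESC LIMIT 3

Result:
id | account | kind     | amount  | fee  
---+---------+----------+---------+------
7  | ACC-102 | transfer | 4455.83 | 18.71
9  | ACC-102 | transfer | 4145.44 | 23.97
2  | ACC-103 | refund   | 3994.16 | 18.45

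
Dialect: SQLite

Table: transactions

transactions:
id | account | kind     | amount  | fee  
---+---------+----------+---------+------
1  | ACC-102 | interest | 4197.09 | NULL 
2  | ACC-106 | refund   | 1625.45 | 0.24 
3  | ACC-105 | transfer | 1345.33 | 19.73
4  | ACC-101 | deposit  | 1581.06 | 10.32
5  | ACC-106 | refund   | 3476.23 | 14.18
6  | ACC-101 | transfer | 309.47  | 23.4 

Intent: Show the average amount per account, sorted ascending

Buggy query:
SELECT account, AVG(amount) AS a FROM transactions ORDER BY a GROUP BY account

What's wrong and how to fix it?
Bug: GROUP BY must precede ORDER BY

Fix: Move ORDER BY to the end, after GROUP BY

Corrected query:
SELECT account, AVG(amount) AS a FROM transactions GROUP BY account ORDER BY a

Result:
account | a      
--------+--------
ACC-101 | 945.265
ACC-105 | 1345.33
ACC-106 | 2550.84
ACC-102 | 4197.09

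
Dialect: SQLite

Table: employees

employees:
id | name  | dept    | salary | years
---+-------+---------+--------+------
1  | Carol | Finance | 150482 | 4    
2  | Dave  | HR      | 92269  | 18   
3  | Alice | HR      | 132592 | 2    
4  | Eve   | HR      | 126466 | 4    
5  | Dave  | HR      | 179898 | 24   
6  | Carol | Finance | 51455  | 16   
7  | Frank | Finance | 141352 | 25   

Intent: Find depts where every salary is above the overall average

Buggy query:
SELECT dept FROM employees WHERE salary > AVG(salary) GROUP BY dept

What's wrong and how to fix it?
Bug: AVG() is an aggregate; it can't sit directly in WHERE

Fix: Use a subquery for AVG and a HAVING MIN(...) filter so the condition holds for every row in the group

Corrected query:
SELECT dept FROM employees GROUP BY dept HAVING MIN(salary) > (SELECT AVG(salary) FROM employees)

Result:
(no rows)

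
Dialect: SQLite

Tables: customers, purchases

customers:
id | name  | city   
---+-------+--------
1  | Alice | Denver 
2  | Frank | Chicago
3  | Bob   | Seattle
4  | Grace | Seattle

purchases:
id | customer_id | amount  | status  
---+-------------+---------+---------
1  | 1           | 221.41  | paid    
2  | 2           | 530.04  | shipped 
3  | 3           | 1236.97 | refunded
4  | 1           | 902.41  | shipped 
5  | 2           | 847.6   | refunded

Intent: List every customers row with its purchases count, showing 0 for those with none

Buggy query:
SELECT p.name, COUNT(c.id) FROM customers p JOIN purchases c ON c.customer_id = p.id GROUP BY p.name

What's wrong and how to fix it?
Bug: INNER JOIN drops customers rows that have no matching purchases rows

Fix: Switch to LEFT JOIN to retain unmatched parent rows

Corrected query:
SELECT p.name, COUNT(c.id) FROM customers p LEFT JOIN purchases c ON c.customer_id = p.id GROUP BY p.name

Result:
name  | COUNT(c.id)
------+------------
Alice | 2          
Bob   | 1          
Frank | 2          
Grace | 0          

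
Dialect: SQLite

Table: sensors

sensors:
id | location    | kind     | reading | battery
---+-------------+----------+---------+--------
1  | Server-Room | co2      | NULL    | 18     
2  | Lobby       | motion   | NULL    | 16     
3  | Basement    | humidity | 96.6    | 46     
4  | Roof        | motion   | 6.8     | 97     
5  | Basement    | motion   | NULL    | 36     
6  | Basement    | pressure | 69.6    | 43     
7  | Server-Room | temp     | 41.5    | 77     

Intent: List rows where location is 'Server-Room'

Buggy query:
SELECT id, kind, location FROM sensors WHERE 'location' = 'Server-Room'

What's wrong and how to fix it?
Bug: Single quotes denote string literals in SQL; the column name is being compared as a constant string

Fix: Remove the quotes around the column name (or use double quotes for an identifier)

Corrected query:
SELECT id, kind, location FROM sensors WHERE location = 'Server-Room'

Result:
id | kind | location   
---+------+------------
1  | co2  | Server-Room
7  | temp | Server-Room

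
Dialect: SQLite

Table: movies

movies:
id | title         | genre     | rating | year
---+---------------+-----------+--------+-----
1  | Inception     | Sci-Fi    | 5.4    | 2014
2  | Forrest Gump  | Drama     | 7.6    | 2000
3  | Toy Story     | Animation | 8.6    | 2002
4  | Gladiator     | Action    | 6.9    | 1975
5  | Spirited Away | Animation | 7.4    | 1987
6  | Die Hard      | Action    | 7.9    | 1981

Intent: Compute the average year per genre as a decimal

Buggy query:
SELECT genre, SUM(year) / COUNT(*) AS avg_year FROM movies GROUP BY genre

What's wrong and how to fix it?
Bug: Both operands are integers, so '/' performs integer division and truncates

Fix: Cast one side to REAL so the division keeps the fractional part

Corrected query:
SELECT genre, SUM(year) * 1.0 / COUNT(*) AS avg_year FROM movies GROUP BY genre

Result:
genre     | avg_year
----------+---------
Action    | 1978    
Animation | 1994.5  
Drama     | 2000    
Sci-Fi    | 2014    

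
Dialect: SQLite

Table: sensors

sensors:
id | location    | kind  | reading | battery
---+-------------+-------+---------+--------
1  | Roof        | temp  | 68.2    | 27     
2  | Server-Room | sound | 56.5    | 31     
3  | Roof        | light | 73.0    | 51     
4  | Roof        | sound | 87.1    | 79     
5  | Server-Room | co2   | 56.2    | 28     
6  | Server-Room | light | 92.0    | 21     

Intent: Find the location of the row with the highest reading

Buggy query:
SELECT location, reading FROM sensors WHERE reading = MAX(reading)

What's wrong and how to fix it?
Bug: MAX(reading) is an aggregate and cannot be used directly in WHERE

Fix: Use a subquery: WHERE reading = (SELECT MAX(reading) FROM sensors)

Corrected query:
SELECT location, reading FROM sensors WHERE reading = (SELECT MAX(reading) FROM sensors)

Result:
location    | reading
------------+--------
Server-Room | 92     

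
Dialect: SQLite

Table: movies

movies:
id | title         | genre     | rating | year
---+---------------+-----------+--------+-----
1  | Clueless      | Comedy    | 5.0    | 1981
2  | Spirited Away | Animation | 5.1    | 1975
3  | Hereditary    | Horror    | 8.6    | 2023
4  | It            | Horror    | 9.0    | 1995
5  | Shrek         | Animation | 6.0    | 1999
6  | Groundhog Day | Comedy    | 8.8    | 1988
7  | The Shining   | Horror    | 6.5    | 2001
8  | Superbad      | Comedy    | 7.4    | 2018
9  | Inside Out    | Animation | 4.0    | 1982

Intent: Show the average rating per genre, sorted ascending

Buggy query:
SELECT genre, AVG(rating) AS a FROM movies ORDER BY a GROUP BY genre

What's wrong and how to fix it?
Bug: GROUP BY must precede ORDER BY

Fix: Reorder: SELECT … FROM … GROUP BY … ORDER BY …

Corrected query:
SELECT genre, AVG(rating) AS a FROM movies GROUP BY genre ORDER BY a

Result:
genre     | a       
----------+---------
Animation | 5.033333
Comedy    | 7.066667
Horror    | 8.033333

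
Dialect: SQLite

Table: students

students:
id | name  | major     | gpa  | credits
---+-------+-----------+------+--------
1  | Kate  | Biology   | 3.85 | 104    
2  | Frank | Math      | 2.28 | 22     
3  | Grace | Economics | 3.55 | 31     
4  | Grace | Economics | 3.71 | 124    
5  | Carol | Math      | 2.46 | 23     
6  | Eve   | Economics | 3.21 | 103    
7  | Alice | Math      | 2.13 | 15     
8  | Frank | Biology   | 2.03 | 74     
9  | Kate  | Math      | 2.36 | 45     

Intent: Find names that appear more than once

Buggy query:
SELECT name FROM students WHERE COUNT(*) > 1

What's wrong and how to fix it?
Bug: COUNT(*) is an aggregate and cannot be used in WHERE

Fix: GROUP BY name, then filter groups with HAVING COUNT(*) > 1

Corrected query:
SELECT name FROM students GROUP BY name HAVING COUNT(*) > 1

Result:
name 
-----
Frank
Grace
Kate 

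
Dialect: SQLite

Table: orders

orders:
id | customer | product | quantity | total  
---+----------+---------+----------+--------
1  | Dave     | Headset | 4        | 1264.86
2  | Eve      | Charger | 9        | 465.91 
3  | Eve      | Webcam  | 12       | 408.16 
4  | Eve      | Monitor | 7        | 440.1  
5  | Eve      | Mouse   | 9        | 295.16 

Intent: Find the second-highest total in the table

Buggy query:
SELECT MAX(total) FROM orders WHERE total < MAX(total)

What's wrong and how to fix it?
Bug: MAX(total) on the right of the comparison is an aggregate-in-WHERE error

Fix: Put the inner MAX in a scalar subquery

Corrected query:
SELECT MAX(total) FROM orders WHERE total < (SELECT MAX(total) FROM orders)

Result:
MAX(total)
----------
465.91    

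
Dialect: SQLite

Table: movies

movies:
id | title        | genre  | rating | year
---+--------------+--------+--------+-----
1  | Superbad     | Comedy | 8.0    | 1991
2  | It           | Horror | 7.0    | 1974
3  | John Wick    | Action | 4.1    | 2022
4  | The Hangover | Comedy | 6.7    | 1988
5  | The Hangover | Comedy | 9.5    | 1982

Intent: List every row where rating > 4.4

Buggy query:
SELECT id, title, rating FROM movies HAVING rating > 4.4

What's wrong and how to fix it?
Bug: This is a non-aggregate query (no GROUP BY, no aggregates), so in SQLite the HAVING clause is invalid here; a row-level condition belongs in WHERE

Fix: Use WHERE for row-level filtering

Corrected query:
SELECT id, title, rating FROM movies WHERE rating > 4.4

Result:
id | title        | rating
---+--------------+-------
1  | Superbad     | 8     
2  | It           | 7     
4  | The Hangover | 6.7   
5  | The Hangover | 9.5   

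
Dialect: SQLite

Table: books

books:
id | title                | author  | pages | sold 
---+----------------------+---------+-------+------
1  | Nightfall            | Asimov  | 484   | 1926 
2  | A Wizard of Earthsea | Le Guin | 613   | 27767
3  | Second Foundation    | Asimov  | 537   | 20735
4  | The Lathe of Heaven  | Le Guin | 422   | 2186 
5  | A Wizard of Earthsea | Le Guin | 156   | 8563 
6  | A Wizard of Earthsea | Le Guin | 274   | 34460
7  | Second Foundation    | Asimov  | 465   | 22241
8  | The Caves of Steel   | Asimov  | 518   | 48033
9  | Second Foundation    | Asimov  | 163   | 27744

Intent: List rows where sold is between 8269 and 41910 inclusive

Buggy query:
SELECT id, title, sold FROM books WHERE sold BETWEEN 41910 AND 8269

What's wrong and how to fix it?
Bug: The bounds are reversed; BETWEEN a AND b requires a <= b to match anything

Fix: Write BETWEEN 8269 AND 41910

Corrected query:
SELECT id, title, sold FROM books WHERE sold BETWEEN 8269 AND 41910

Result:
id | title                | sold 
---+----------------------+------
2  | A Wizard of Earthsea | 27767
3  | Second Foundation    | 20735
5  | A Wizard of Earthsea | 8563 
6  | A Wizard of Earthsea | 34460
7  | Second Foundation    | 22241
9  | Second Foundation    | 27744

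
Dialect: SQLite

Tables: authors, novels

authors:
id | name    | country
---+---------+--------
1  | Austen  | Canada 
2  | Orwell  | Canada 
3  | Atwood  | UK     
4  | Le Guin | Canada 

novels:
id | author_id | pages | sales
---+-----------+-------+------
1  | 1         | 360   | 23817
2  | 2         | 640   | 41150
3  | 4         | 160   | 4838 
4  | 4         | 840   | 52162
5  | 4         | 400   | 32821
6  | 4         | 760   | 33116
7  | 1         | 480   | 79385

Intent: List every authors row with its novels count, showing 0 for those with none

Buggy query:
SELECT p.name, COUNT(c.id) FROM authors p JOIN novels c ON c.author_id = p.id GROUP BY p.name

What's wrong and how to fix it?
Bug: INNER JOIN drops authors rows that have no matching novels rows

Fix: Switch to LEFT JOIN to retain unmatched parent rows

Corrected query:
SELECT p.name, COUNT(c.id) FROM authors p LEFT JOIN novels c ON c.author_id = p.id GROUP BY p.name

Result:
name    | COUNT(c.id)
--------+------------
Atwood  | 0          
Austen  | 2          
Le Guin | 4          
Orwell  | 1          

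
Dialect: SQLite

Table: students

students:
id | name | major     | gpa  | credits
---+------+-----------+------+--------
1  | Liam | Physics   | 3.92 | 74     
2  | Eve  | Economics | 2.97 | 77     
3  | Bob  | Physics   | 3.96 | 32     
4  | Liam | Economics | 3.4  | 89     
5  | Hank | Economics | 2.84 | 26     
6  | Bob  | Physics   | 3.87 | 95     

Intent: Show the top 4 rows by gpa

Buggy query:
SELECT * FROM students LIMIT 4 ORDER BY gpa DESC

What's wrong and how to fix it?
Bug: LIMIT must come after ORDER BY

Fix: Swap the clauses: ORDER BY first, then LIMIT

Corrected query:
SELECT * FROM students ORDER BY gpa DESC LIMIT 4

Result:
id | name | major     | gpa  | credits
---+------+-----------+------+--------
3  | Bob  | Physics   | 3.96 | 32     
1  | Liam | Physics   | 3.92 | 74     
6  | Bob  | Physics   | 3.87 | 95     
4  | Liam | Economics | 3.4  | 89     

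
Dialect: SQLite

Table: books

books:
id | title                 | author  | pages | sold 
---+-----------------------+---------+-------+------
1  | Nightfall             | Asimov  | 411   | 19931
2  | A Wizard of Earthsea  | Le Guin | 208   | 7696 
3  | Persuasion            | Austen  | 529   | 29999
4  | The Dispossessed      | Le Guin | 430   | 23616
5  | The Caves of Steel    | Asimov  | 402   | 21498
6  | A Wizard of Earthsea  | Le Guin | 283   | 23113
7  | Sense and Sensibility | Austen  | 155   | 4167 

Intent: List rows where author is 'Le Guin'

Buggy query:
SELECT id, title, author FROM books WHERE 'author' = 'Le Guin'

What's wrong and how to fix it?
Bug: 'author' in single quotes is a string literal, not the column; the comparison is literal-vs-literal and never true

Fix: Reference the column as author without single quotes

Corrected query:
SELECT id, title, author FROM books WHERE author = 'Le Guin'

Result:
id | title                | author 
---+----------------------+--------
2  | A Wizard of Earthsea | Le Guin
4  | The Dispossessed     | Le Guin
6  | A Wizard of Earthsea | Le Guin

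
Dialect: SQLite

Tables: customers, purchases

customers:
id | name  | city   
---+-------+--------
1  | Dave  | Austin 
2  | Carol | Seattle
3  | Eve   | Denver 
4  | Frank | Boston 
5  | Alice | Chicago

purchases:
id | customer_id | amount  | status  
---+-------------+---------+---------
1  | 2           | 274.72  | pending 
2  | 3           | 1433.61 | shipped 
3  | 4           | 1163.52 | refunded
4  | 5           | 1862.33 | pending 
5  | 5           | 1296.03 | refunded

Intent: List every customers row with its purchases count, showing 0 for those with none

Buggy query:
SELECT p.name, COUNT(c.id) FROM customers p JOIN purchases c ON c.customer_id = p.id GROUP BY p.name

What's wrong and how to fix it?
Bug: INNER JOIN drops customers rows that have no matching purchases rows

Fix: Use LEFT JOIN so parents without children still appear (COUNT(c.id) gives 0)

Corrected query:
SELECT p.name, COUNT(c.id) FROM customers p LEFT JOIN purchases c ON c.customer_id = p.id GROUP BY p.name

Result:
name  | COUNT(c.id)
------+------------
Alice | 2          
Carol | 1          
Dave  | 0          
Eve   | 1          
Frank | 1          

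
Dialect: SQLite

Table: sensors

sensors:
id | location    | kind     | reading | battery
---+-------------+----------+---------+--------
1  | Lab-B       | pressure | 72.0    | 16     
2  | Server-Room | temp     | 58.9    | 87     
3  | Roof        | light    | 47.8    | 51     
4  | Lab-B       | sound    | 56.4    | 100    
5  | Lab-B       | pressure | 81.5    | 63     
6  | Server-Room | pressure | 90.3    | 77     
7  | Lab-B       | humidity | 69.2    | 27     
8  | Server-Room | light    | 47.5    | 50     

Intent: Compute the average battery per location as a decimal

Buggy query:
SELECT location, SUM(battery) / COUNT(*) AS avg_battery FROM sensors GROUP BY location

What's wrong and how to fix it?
Bug: SUM(battery) and COUNT(*) are both integers; the division truncates the fractional part

Fix: Cast one side to REAL so the division keeps the fractional part

Corrected query:
SELECT location, SUM(battery) * 1.0 / COUNT(*) AS avg_battery FROM sensors GROUP BY location

Result:
location    | avg_battery
------------+------------
Lab-B       | 51.5       
Roof        | 51         
Server-Room | 71.333333  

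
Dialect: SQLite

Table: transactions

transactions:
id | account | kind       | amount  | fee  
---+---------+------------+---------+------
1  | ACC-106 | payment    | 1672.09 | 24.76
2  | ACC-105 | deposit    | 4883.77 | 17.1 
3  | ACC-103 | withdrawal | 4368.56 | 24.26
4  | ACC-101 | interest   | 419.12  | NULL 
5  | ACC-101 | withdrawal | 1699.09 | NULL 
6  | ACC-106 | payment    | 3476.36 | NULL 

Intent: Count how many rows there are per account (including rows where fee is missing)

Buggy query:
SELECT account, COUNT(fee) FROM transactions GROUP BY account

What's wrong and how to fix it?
Bug: COUNT(fee) skips NULLs, so groups with missing fee are undercounted

Fix: Use COUNT(*) to count all rows regardless of NULL

Corrected query:
SELECT account, COUNT(*) FROM transactions GROUP BY account

Result:
account | COUNT(*)
--------+---------
ACC-101 | 2       
ACC-103 | 1       
ACC-105 | 1       
ACC-106 | 2       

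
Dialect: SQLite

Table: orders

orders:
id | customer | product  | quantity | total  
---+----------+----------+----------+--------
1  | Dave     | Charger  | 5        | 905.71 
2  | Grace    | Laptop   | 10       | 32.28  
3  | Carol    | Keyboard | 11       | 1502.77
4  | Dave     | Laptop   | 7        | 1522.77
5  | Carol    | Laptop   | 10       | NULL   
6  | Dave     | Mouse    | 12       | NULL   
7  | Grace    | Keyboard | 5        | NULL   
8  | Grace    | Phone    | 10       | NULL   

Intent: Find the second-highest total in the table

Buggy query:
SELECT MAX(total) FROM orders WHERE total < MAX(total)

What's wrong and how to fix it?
Bug: The inner MAX is an aggregate inside WHERE, which is not allowed

Fix: Put the inner MAX in a scalar subquery

Corrected query:
SELECT MAX(total) FROM orders WHERE total < (SELECT MAX(total) FROM orders)

Result:
MAX(total)
----------
1502.77   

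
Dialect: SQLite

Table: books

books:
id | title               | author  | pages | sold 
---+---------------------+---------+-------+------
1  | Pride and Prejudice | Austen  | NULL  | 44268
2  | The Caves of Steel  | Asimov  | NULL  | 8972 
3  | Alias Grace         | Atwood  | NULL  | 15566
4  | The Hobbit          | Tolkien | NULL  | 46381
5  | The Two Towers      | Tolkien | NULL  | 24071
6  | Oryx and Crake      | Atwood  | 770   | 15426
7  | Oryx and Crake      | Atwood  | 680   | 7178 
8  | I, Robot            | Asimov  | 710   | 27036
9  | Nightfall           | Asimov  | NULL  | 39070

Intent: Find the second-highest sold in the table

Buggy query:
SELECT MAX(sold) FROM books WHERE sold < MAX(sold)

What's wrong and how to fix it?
Bug: MAX(sold) on the right of the comparison is an aggregate-in-WHERE error

Fix: Compute the overall MAX in a subquery, then take MAX of rows below it

Corrected query:
SELECT MAX(sold) FROM books WHERE sold < (SELECT MAX(sold) FROM books)

Result:
MAX(sold)
---------
44268    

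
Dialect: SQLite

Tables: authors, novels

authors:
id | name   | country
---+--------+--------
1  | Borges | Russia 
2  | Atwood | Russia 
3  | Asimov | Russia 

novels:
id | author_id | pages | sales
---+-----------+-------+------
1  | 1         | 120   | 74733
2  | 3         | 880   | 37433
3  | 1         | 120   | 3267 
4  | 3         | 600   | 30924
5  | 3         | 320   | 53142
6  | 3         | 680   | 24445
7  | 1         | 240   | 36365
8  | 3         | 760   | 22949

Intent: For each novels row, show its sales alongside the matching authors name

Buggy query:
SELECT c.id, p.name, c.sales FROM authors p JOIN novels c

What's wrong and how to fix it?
Bug: Missing join condition: each novels row is matched to all authors rows instead of just its own

Fix: Add ON c.author_id = p.id to the JOIN

Corrected query:
SELECT c.id, p.name, c.sales FROM authors p JOIN novels c ON c.author_id = p.id

Result:
id | name   | sales
---+--------+------
1  | Borges | 74733
2  | Asimov | 37433
3  | Borges | 3267 
4  | Asimov | 30924
5  | Asimov | 53142
6  | Asimov | 24445
7  | Borges | 36365
8  | Asimov | 22949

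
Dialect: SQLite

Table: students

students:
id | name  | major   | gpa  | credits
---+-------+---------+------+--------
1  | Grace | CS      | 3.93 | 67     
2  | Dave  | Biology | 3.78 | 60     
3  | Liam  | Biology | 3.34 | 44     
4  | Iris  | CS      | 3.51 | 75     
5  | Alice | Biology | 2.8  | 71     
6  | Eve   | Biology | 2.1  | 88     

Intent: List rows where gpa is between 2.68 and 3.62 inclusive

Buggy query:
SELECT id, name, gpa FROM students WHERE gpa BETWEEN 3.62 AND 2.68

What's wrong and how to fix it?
Bug: The bounds are reversed; BETWEEN a AND b requires a <= b to match anything

Fix: Write BETWEEN 2.68 AND 3.62

Corrected query:
SELECT id, name, gpa FROM students WHERE gpa BETWEEN 2.68 AND 3.62

Result:
id | name  | gpa 
---+-------+-----
3  | Liam  | 3.34
4  | Iris  | 3.51
5  | Alice | 2.8 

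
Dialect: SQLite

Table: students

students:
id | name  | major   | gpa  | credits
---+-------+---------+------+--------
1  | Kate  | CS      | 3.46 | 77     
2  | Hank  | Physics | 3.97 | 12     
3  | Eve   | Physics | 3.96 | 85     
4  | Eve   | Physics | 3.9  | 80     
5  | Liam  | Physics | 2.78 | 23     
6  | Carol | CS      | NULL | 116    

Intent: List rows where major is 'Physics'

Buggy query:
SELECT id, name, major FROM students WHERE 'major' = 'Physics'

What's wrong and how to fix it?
Bug: 'major' in single quotes is a string literal, not the column; the comparison is literal-vs-literal and never true

Fix: Remove the quotes around the column name (or use double quotes for an identifier)

Corrected query:
SELECT id, name, major FROM students WHERE major = 'Physics'

Result:
id | name | major  
---+------+--------
2  | Hank | Physics
3  | Eve  | Physics
4  | Eve  | Physics
5  | Liam | Physics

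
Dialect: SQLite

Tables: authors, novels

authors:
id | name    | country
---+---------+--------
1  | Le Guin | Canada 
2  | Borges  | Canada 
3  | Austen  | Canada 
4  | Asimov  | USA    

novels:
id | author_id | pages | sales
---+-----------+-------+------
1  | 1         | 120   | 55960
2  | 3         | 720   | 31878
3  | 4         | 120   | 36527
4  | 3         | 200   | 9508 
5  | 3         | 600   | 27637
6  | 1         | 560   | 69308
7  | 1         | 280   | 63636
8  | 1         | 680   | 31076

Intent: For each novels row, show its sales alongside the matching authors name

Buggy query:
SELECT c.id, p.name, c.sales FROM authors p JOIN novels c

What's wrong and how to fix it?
Bug: JOIN with no ON clause produces a cartesian product; every novels row pairs with every authors row

Fix: Add ON c.author_id = p.id to the JOIN

Corrected query:
SELECT c.id, p.name, c.sales FROM authors p JOIN novels c ON c.author_id = p.id

Result:
id | name    | sales
---+---------+------
1  | Le Guin | 55960
2  | Austen  | 31878
3  | Asimov  | 36527
4  | Austen  | 9508 
5  | Austen  | 27637
6  | Le Guin | 69308
7  | Le Guin | 63636
8  | Le Guin | 31076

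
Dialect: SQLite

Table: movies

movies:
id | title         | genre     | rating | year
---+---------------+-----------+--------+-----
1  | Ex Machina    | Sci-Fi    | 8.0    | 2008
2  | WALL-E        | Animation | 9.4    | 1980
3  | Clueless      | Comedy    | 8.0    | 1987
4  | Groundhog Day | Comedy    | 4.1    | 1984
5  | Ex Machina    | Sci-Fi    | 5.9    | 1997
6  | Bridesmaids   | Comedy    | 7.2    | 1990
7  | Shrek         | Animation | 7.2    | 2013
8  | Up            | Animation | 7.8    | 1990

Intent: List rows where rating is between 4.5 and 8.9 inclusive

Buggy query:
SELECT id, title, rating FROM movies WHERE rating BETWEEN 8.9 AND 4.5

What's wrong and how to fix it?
Bug: The bounds are reversed; BETWEEN a AND b requires a <= b to match anything

Fix: Swap the bounds so the smaller value comes first

Corrected query:
SELECT id, title, rating FROM movies WHERE rating BETWEEN 4.5 AND 8.9

Result:
id | title       | rating
---+-------------+-------
1  | Ex Machina  | 8     
3  | Clueless    | 8     
5  | Ex Machina  | 5.9   
6  | Bridesmaids | 7.2   
7  | Shrek       | 7.2   
8  | Up          | 7.8   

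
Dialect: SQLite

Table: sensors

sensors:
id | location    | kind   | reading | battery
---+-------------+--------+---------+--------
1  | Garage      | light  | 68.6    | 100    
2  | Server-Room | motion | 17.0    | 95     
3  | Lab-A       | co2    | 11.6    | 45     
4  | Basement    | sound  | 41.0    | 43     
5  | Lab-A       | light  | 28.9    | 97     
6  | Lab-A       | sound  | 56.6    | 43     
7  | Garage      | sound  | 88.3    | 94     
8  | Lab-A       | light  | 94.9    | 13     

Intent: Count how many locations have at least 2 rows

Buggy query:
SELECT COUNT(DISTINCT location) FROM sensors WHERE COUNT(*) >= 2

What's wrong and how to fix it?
Bug: COUNT(*) cannot appear in WHERE; the per-group count doesn't exist yet

Fix: Group first with HAVING COUNT(*) >= 2, then COUNT the resulting groups

Corrected query:
SELECT COUNT(*) FROM (SELECT location FROM sensors GROUP BY location HAVING COUNT(*) >= 2)

Result:
COUNT(*)
--------
2       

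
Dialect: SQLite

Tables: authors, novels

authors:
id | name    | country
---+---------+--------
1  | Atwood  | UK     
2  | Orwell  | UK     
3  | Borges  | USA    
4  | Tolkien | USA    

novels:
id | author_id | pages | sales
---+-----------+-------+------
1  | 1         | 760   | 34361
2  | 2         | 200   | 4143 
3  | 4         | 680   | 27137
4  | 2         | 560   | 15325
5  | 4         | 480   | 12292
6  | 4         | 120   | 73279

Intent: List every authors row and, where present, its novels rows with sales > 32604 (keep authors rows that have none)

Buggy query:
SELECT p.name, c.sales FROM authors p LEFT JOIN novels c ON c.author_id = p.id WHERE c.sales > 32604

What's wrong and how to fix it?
Bug: A WHERE condition on the right-hand table after LEFT JOIN drops unmatched parents

Fix: Put 'c.sales > 32604' in the JOIN's ON clause instead of WHERE

Corrected query:
SELECT p.name, c.sales FROM authors p LEFT JOIN novels c ON c.author_id = p.id AND c.sales > 32604

Result:
name    | sales
--------+------
Atwood  | 34361
Orwell  | NULL 
Borges  | NULL 
Tolkien | 73279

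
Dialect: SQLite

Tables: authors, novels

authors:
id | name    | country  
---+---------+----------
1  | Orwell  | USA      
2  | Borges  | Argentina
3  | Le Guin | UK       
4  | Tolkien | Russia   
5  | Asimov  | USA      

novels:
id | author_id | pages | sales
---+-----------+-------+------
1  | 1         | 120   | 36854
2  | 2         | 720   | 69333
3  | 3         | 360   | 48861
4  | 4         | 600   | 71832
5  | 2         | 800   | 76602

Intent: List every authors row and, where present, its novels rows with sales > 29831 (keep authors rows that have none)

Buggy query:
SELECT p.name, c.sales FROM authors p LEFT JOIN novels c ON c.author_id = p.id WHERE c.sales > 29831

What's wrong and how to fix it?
Bug: A WHERE condition on the right-hand table after LEFT JOIN drops unmatched parents

Fix: Put 'c.sales > 29831' in the JOIN's ON clause instead of WHERE

Corrected query:
SELECT p.name, c.sales FROM authors p LEFT JOIN novels c ON c.author_id = p.id AND c.sales > 29831

Result:
name    | sales
--------+------
Orwell  | 36854
Borges  | 69333
Borges  | 76602
Le Guin | 48861
Tolkien | 71832
Asimov  | NULL 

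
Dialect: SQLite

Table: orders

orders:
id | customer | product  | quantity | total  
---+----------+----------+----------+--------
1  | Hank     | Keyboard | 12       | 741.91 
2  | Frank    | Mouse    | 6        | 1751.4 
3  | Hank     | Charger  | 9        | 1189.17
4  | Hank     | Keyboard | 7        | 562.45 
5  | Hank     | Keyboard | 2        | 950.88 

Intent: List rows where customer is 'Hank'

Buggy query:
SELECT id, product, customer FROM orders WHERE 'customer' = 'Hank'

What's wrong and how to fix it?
Bug: Single quotes denote string literals in SQL; the column name is being compared as a constant string

Fix: Reference the column as customer without single quotes

Corrected query:
SELECT id, product, customer FROM orders WHERE customer = 'Hank'

Result:
id | product  | customer
---+----------+---------
1  | Keyboard | Hank    
3  | Charger  | Hank    
4  | Keyboard | Hank    
5  | Keyboard | Hank    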